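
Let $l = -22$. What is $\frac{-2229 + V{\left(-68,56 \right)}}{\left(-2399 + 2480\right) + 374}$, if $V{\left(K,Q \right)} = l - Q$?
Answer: $- \frac{2307}{455} \approx -5.0703$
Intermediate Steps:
$V{\left(K,Q \right)} = -22 - Q$
$\frac{-2229 + V{\left(-68,56 \right)}}{\left(-2399 + 2480\right) + 374} = \frac{-2229 - 78}{\left(-2399 + 2480\right) + 374} = \frac{-2229 - 78}{81 + 374} = \frac{-2229 - 78}{455} = \left(-2307\right) \frac{1}{455} = - \frac{2307}{455}$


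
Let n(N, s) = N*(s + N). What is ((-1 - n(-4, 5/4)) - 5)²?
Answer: 289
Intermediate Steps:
n(N, s) = N*(N + s)
((-1 - n(-4, 5/4)) - 5)² = ((-1 - (-4)*(-4 + 5/4)) - 5)² = ((-1 - (-4)*(-11)/4) - 5)² = ((-1 - 1*11) - 5)² = ((-1 - 11) - 5)² = (-12 - 5)² = (-17)² = 289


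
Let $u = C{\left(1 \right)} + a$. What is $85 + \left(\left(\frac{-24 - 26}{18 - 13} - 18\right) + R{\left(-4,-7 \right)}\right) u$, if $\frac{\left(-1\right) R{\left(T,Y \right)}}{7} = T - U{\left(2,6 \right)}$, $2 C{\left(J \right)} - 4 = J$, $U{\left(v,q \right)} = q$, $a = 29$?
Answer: $1408$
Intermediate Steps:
$C{\left(J \right)} = 2 + \frac{J}{2}$
$R{\left(T,Y \right)} = 42 - 7 T$ ($R{\left(T,Y \right)} = - 7 \left(T - 6\right) = - 7 \left(-6 + T\right) = 42 - 7 T$)
$u = \frac{63}{2}$ ($u = \left(2 + \frac{1}{2} \cdot 1\right) + 29 = \left(2 + \frac{1}{2}\right) + 29 = \frac{5}{2} + 29 = \frac{63}{2} \approx 31.5$)
$85 + \left(\left(\frac{-24 - 26}{18 - 13} - 18\right) + R{\left(-4,-7 \right)}\right) u = 85 + \left(\left(\frac{-24 - 26}{18 - 13} - 18\right) + \left(42 - -28\right)\right) \frac{63}{2} = 85 + \left(\left(- \frac{50}{5} - 18\right) + \left(42 + 28\right)\right) \frac{63}{2} = 85 + \left(\left(\left(-50\right) \frac{1}{5} - 18\right) + 70\right) \frac{63}{2} = 85 + \left(\left(-10 - 18\right) + 70\right) \frac{63}{2} = 85 + \left(-28 + 70\right) \frac{63}{2} = 85 + 42 \cdot \frac{63}{2} = 85 + 1323 = 1408$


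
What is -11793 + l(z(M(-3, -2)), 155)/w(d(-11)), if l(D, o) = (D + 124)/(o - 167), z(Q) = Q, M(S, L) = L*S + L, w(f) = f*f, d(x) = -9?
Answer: -2865731/243 ≈ -11793.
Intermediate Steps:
w(f) = f**2
M(S, L) = L + L*S
l(D, o) = (124 + D)/(-167 + o)
-11793 + l(z(M(-3, -2)), 155)/w(d(-11)) = -11793 + ((124 - 2*(1 - 3))/(-167 + 155))/((-9)**2) = -11793 + ((124 - 2*(-2))/(-12))/81 = -11793 - (124 + 4)/12*(1/81) = -11793 - 1/12*128*(1/81) = -11793 - 32/3*1/81 = -11793 - 32/243 = -2865731/243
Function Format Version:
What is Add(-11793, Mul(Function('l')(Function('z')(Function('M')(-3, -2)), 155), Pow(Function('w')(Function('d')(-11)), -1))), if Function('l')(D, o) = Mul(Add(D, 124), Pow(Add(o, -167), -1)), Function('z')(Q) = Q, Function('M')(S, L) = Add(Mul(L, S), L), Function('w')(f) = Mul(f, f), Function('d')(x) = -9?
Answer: Rational(-2865731, 243) ≈ -11793.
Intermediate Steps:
Function('w')(f) = Pow(f, 2)
Function('M')(S, L) = Add(L, Mul(L, S))
Function('l')(D, o) = Mul(Pow(Add(-167, o), -1), Add(124, D)) (Function('l')(D, o) = Mul(Add(124, D), Pow(Add(-167, o), -1)) = Mul(Pow(Add(-167, o), -1), Add(124, D)))
Add(-11793, Mul(Function('l')(Function('z')(Function('M')(-3, -2)), 155), Pow(Function('w')(Function('d')(-11)), -1))) = Add(-11793, Mul(Mul(Pow(Add(-167, 155), -1), Add(124, Mul(-2, Add(1, -3)))), Pow(Pow(-9, 2), -1))) = Add(-11793, Mul(Mul(Pow(-12, -1), Add(124, Mul(-2, -2))), Pow(81, -1))) = Add(-11793, Mul(Mul(Rational(-1, 12), Add(124, 4)), Rational(1, 81))) = Add(-11793, Mul(Mul(Rational(-1, 12), 128), Rational(1, 81))) = Add(-11793, Mul(Rational(-32, 3), Rational(1, 81))) = Add(-11793, Rational(-32, 243)) = Rational(-2865731, 243)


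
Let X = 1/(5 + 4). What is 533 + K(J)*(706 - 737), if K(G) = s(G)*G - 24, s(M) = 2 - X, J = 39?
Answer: -3020/3 ≈ -1006.7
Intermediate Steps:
X = ⅑ (X = 1/9 = ⅑ ≈ 0.11111)
s(M) = 17/9 (s(M) = 2 - 1*⅑ = 2 - ⅑ = 17/9)
K(G) = -24 + 17*G/9 (K(G) = 17*G/9 - 24 = -24 + 17*G/9)
533 + K(J)*(706 - 737) = 533 + (-24 + (17/9)*39)*(706 - 737) = 533 + (-24 + 221/3)*(-31) = 533 + (149/3)*(-31) = 533 - 4619/3 = -3020/3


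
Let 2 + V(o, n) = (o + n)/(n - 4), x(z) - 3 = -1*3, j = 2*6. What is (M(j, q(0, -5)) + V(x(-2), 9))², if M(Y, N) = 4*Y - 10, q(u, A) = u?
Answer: 35721/25 ≈ 1428.8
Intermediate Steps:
j = 12
M(Y, N) = -10 + 4*Y
x(z) = 0 (x(z) = 3 - 1*3 = 3 - 3 = 0)
V(o, n) = -2 + (n + o)/(-4 + n) (V(o, n) = -2 + (o + n)/(n - 4) = -2 + (n + o)/(-4 + n))
(M(j, q(0, -5)) + V(x(-2), 9))² = ((-10 + 4*12) + (8 + 0 - 1*9)/(-4 + 9))² = ((-10 + 48) + (8 + 0 - 9)/5)² = (38 + (⅕)*(-1))² = (38 - ⅕)² = (189/5)² = 35721/25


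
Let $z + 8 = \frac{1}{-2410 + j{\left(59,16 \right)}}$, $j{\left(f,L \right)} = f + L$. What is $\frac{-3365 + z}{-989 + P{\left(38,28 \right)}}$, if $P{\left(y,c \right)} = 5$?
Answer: $\frac{1968989}{574410} \approx 3.4278$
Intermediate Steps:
$j{\left(f,L \right)} = L + f$
$z = - \frac{18681}{2335}$ ($z = -8 + \frac{1}{-2410 + \left(16 + 59\right)} = -8 + \frac{1}{-2410 + 75} = -8 + \frac{1}{-2335} = -8 - \frac{1}{2335} = - \frac{18681}{2335} \approx -8.0004$)
$\frac{-3365 + z}{-989 + P{\left(38,28 \right)}} = \frac{-3365 - \frac{18681}{2335}}{-989 + 5} = - \frac{7875956}{2335 \left(-984\right)} = \left(- \frac{7875956}{2335}\right) \left(- \frac{1}{984}\right) = \frac{1968989}{574410}$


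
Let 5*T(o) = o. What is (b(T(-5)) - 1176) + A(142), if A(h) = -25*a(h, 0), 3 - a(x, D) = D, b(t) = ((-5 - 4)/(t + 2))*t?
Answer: -1242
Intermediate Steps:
T(o) = o/5
b(t) = -9*t/(2 + t) (b(t) = (-9/(2 + t))*t = -9*t/(2 + t))
a(x, D) = 3 - D
A(h) = -75 (A(h) = -25*(3 - 1*0) = -25*(3 + 0) = -25*3 = -75)
(b(T(-5)) - 1176) + A(142) = (-9*(⅕)*(-5)/(2 + (⅕)*(-5)) - 1176) - 75 = (-9*(-1)/(2 - 1) - 1176) - 75 = (-9*(-1)/1 - 1176) - 75 = (-9*(-1)*1 - 1176) - 75 = (9 - 1176) - 75 = -1167 - 75 = -1242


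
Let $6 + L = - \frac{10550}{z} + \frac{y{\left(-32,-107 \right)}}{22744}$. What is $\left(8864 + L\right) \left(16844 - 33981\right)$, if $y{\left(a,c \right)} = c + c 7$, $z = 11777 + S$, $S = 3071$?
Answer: $- \frac{3203676181605431}{21106432} \approx -1.5179 \cdot 10^{8}$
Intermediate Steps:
$z = 14848$ ($z = 11777 + 3071 = 14848$)
$y{\left(a,c \right)} = 8 c$ ($y{\left(a,c \right)} = c + 7 c = 8 c$)
$L = - \frac{142429785}{21106432}$ ($L = -6 - \left(\frac{5275}{7424} - \frac{8 \left(-107\right)}{22744}\right) = -6 - \frac{15791193}{21106432} = - \frac{142429785}{21106432} \approx -6.7482$)
$\left(8864 + L\right) \left(16844 - 33981\right) = \left(8864 - \frac{142429785}{21106432}\right) \left(16844 - 33981\right) = \frac{186944983463}{21106432} \left(-17137\right) = - \frac{3203676181605431}{21106432}$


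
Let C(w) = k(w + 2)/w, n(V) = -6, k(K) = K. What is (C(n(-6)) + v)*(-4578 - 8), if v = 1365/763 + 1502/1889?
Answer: -9208784306/617703 ≈ -14908.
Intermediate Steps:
C(w) = (2 + w)/w (C(w) = (w + 2)/w = (2 + w)/w)
v = 532073/205901 (v = 1365*(1/763) + 1502*(1/1889) = 195/109 + 1502/1889 = 532073/205901 ≈ 2.5841)
(C(n(-6)) + v)*(-4578 - 8) = ((2 - 6)/(-6) + 532073/205901)*(-4578 - 8) = (-⅙*(-4) + 532073/205901)*(-4586) = (⅔ + 532073/205901)*(-4586) = (2008021/617703)*(-4586) = -9208784306/617703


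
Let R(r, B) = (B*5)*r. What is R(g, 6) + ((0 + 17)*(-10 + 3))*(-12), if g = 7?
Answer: 1638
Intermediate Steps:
R(r, B) = 5*B*r (R(r, B) = (5*B)*r = 5*B*r)
R(g, 6) + ((0 + 17)*(-10 + 3))*(-12) = 5*6*7 + ((0 + 17)*(-10 + 3))*(-12) = 210 + (17*(-7))*(-12) = 210 - 119*(-12) = 210 + 1428 = 1638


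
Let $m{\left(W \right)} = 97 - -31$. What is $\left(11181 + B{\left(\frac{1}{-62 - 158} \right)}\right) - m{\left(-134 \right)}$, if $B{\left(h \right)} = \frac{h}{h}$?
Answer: $11054$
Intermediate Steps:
$m{\left(W \right)} = 128$ ($m{\left(W \right)} = 97 + 31 = 128$)
$B{\left(h \right)} = 1$
$\left(11181 + B{\left(\frac{1}{-62 - 158} \right)}\right) - m{\left(-134 \right)} = \left(11181 + 1\right) - 128 = 11182 - 128 = 11054$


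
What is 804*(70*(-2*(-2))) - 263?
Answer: 224857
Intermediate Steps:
804*(70*(-2*(-2))) - 263 = 804*(70*4) - 263 = 804*280 - 263 = 225120 - 263 = 224857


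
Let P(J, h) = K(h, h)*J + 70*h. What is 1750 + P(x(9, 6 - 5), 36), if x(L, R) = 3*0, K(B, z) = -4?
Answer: 4270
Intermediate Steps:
x(L, R) = 0
P(J, h) = -4*J + 70*h
1750 + P(x(9, 6 - 5), 36) = 1750 + (-4*0 + 70*36) = 1750 + (0 + 2520) = 1750 + 2520 = 4270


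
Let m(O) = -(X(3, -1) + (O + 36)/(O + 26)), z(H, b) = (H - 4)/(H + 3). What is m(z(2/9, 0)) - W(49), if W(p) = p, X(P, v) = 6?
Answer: -4061/72 ≈ -56.403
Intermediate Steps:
z(H, b) = (-4 + H)/(3 + H)
m(O) = -6 - (36 + O)/(26 + O) (m(O) = -(6 + (O + 36)/(O + 26)) = -(6 + (36 + O)/(26 + O)) = -6 - (36 + O)/(26 + O))
m(z(2/9, 0)) - W(49) = (-192 - 7*(-4 + 2/9)/(3 + 2/9))/(26 + (-4 + 2/9)/(3 + 2/9)) - 1*49 = (-192 - 7*(-4 + 2*(⅑))/(3 + 2*(⅑)))/(26 + (-4 + 2*(⅑))/(3 + 2*(⅑))) - 49 = (-192 - 7*(-4 + 2/9)/(3 + 2/9))/(26 + (-4 + 2/9)/(3 + 2/9)) - 49 = (-192 - 7*(-34)/(29/9*9))/(26 - 34/9/(29/9)) - 49 = (-192 - 63*(-34)/(29*9))/(26 + (9/29)*(-34/9)) - 49 = (-192 - 7*(-34/29))/(26 - 34/29) - 49 = (-192 + 238/29)/(720/29) - 49 = (29/720)*(-5330/29) - 49 = -533/72 - 49 = -4061/72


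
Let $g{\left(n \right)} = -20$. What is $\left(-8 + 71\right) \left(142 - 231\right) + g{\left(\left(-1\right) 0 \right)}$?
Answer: $-5627$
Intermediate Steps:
$\left(-8 + 71\right) \left(142 - 231\right) + g{\left(\left(-1\right) 0 \right)} = \left(-8 + 71\right) \left(142 - 231\right) - 20 = 63 \left(-89\right) - 20 = -5607 - 20 = -5627$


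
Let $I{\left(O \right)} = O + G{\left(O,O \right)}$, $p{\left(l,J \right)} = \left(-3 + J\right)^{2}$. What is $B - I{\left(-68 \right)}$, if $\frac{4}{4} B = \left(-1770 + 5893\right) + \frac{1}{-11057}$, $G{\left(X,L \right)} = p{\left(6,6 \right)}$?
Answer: $\frac{46240373}{11057} \approx 4182.0$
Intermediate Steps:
$G{\left(X,L \right)} = 9$ ($G{\left(X,L \right)} = \left(-3 + 6\right)^{2} = 3^{2} = 9$)
$I{\left(O \right)} = 9 + O$ ($I{\left(O \right)} = O + 9 = 9 + O$)
$B = \frac{45588010}{11057}$ ($B = \left(-1770 + 5893\right) + \frac{1}{-11057} = 4123 - \frac{1}{11057} = \frac{45588010}{11057} \approx 4123.0$)
$B - I{\left(-68 \right)} = \frac{45588010}{11057} - \left(9 - 68\right) = \frac{45588010}{11057} - -59 = \frac{45588010}{11057} + 59 = \frac{46240373}{11057}$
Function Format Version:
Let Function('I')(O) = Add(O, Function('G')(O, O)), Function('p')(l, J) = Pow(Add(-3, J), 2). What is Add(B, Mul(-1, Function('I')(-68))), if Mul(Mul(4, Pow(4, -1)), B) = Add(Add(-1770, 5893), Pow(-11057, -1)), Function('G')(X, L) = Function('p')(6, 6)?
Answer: Rational(46240373, 11057) ≈ 4182.0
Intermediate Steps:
Function('G')(X, L) = 9 (Function('G')(X, L) = Pow(Add(-3, 6), 2) = Pow(3, 2) = 9)
Function('I')(O) = Add(9, O) (Function('I')(O) = Add(O, 9) = Add(9, O))
B = Rational(45588010, 11057) (B = Add(Add(-1770, 5893), Pow(-11057, -1)) = Add(4123, Rational(-1, 11057)) = Rational(45588010, 11057) ≈ 4123.0)
Add(B, Mul(-1, Function('I')(-68))) = Add(Rational(45588010, 11057), Mul(-1, Add(9, -68))) = Add(Rational(45588010, 11057), Mul(-1, -59)) = Add(Rational(45588010, 11057), 59) = Rational(46240373, 11057)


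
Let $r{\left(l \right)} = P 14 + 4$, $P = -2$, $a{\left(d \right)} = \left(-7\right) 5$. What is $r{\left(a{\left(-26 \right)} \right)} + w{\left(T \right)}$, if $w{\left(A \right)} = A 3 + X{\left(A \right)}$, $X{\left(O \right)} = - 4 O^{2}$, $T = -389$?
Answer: $-606475$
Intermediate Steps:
$a{\left(d \right)} = -35$
$w{\left(A \right)} = - 4 A^{2} + 3 A$ ($w{\left(A \right)} = A 3 - 4 A^{2} = 3 A - 4 A^{2} = - 4 A^{2} + 3 A$)
$r{\left(l \right)} = -24$ ($r{\left(l \right)} = \left(-2\right) 14 + 4 = -28 + 4 = -24$)
$r{\left(a{\left(-26 \right)} \right)} + w{\left(T \right)} = -24 - 389 \left(3 - -1556\right) = -24 - 389 \left(3 + 1556\right) = -24 - 606451 = -606475$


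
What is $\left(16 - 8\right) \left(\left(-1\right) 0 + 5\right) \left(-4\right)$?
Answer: $-160$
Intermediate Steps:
$\left(16 - 8\right) \left(\left(-1\right) 0 + 5\right) \left(-4\right) = \left(16 - 8\right) \left(0 + 5\right) \left(-4\right) = \left(16 - 8\right) 5 \left(-4\right) = 8 \left(-20\right) = -160$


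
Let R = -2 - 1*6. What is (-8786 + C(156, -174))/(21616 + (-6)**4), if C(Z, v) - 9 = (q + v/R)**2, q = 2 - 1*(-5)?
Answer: -127207/366592 ≈ -0.34700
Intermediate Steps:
R = -8 (R = -2 - 6 = -8)
q = 7 (q = 2 + 5 = 7)
C(Z, v) = 9 + (7 - v/8)**2 (C(Z, v) = 9 + (7 + v/(-8))**2 = 9 + (7 + v*(-1/8))**2 = 9 + (7 - v/8)**2)
(-8786 + C(156, -174))/(21616 + (-6)**4) = (-8786 + (9 + (-56 - 174)**2/64))/(21616 + (-6)**4) = (-8786 + (9 + (1/64)*(-230)**2))/(21616 + 1296) = (-8786 + (9 + (1/64)*52900))/22912 = (-8786 + (9 + 13225/16))*(1/22912) = (-8786 + 13369/16)*(1/22912) = -127207/16*1/22912 = -127207/366592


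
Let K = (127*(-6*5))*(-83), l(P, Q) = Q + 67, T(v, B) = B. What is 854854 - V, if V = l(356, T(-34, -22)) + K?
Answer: 538579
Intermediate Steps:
l(P, Q) = 67 + Q
K = 316230 (K = (127*(-30))*(-83) = -3810*(-83) = 316230)
V = 316275 (V = (67 - 22) + 316230 = 45 + 316230 = 316275)
854854 - V = 854854 - 1*316275 = 854854 - 316275 = 538579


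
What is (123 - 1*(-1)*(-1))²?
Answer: 14884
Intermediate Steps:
(123 - 1*(-1)*(-1))² = (123 + 1*(-1))² = (123 - 1)² = 122² = 14884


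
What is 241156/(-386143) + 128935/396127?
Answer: -45741055107/152961668161 ≈ -0.29904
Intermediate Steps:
241156/(-386143) + 128935/396127 = 241156*(-1/386143) + 128935*(1/396127) = -241156/386143 + 128935/396127 = -45741055107/152961668161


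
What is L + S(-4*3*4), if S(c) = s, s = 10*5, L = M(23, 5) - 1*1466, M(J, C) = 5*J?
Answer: -1301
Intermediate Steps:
L = -1351 (L = 5*23 - 1*1466 = 115 - 1466 = -1351)
s = 50
S(c) = 50
L + S(-4*3*4) = -1351 + 50 = -1301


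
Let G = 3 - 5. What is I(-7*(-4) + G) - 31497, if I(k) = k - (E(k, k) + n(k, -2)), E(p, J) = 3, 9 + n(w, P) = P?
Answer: -31463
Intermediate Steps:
n(w, P) = -9 + P
G = -2
I(k) = 8 + k (I(k) = k - (3 + (-9 - 2)) = k - (3 - 11) = k - 1*(-8) = k + 8 = 8 + k)
I(-7*(-4) + G) - 31497 = (8 + (-7*(-4) - 2)) - 31497 = (8 + (28 - 2)) - 31497 = (8 + 26) - 31497 = 34 - 31497 = -31463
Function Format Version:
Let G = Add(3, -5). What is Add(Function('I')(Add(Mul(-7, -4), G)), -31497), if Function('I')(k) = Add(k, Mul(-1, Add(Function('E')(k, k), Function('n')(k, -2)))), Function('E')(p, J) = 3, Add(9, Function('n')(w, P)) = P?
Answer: -31463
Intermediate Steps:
Function('n')(w, P) = Add(-9, P)
G = -2
Function('I')(k) = Add(8, k) (Function('I')(k) = Add(k, Mul(-1, Add(3, Add(-9, -2)))) = Add(k, Mul(-1, Add(3, -11))) = Add(k, Mul(-1, -8)) = Add(k, 8) = Add(8, k))
Add(Function('I')(Add(Mul(-7, -4), G)), -31497) = Add(Add(8, Add(Mul(-7, -4), -2)), -31497) = Add(Add(8, Add(28, -2)), -31497) = Add(Add(8, 26), -31497) = Add(34, -31497) = -31463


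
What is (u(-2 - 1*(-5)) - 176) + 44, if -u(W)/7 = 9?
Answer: -195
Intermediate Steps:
u(W) = -63 (u(W) = -7*9 = -63)
(u(-2 - 1*(-5)) - 176) + 44 = (-63 - 176) + 44 = -239 + 44 = -195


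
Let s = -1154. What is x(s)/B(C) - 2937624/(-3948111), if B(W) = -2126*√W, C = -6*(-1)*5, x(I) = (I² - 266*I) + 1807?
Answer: 979208/1316037 - 546829*√30/21260 ≈ -140.14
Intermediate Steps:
x(I) = 1807 + I² - 266*I
C = 30 (C = 6*5 = 30)
x(s)/B(C) - 2937624/(-3948111) = (1807 + (-1154)² - 266*(-1154))/((-2126*√30)) - 2937624/(-3948111) = (1807 + 1331716 + 306964)*(-√30/63780) - 2937624*(-1/3948111) = 1640487*(-√30/63780) + 979208/1316037 = -546829*√30/21260 + 979208/1316037 = 979208/1316037 - 546829*√30/21260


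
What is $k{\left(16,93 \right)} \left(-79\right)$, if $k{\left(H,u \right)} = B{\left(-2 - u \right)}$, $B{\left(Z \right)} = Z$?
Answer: $7505$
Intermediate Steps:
$k{\left(H,u \right)} = -2 - u$
$k{\left(16,93 \right)} \left(-79\right) = \left(-2 - 93\right) \left(-79\right) = \left(-95\right) \left(-79\right) = 7505$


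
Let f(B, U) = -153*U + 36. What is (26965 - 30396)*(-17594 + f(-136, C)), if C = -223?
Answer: -56820791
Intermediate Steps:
f(B, U) = 36 - 153*U
(26965 - 30396)*(-17594 + f(-136, C)) = (26965 - 30396)*(-17594 + (36 - 153*(-223))) = -3431*(-17594 + (36 + 34119)) = -3431*(-17594 + 34155) = -3431*16561 = -56820791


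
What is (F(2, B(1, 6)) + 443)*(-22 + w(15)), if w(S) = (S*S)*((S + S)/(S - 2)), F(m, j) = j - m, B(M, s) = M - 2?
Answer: 2844160/13 ≈ 2.1878e+5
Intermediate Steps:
B(M, s) = -2 + M
w(S) = 2*S³/(-2 + S) (w(S) = S²*((2*S)/(-2 + S)) = S²*(2*S/(-2 + S)) = 2*S³/(-2 + S))
(F(2, B(1, 6)) + 443)*(-22 + w(15)) = (((-2 + 1) - 1*2) + 443)*(-22 + 2*15³/(-2 + 15)) = ((-1 - 2) + 443)*(-22 + 2*3375/13) = (-3 + 443)*(-22 + 2*3375*(1/13)) = 440*(-22 + 6750/13) = 440*(6464/13) = 2844160/13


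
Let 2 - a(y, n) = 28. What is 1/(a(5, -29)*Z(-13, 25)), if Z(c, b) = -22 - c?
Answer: 1/234 ≈ 0.0042735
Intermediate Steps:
a(y, n) = -26 (a(y, n) = 2 - 1*28 = 2 - 28 = -26)
1/(a(5, -29)*Z(-13, 25)) = 1/((-26)*(-22 - 1*(-13))) = -1/(26*(-22 + 13)) = -1/26/(-9) = -1/26*(-1/9) = 1/234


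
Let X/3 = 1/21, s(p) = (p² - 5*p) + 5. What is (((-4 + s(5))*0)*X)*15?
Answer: 0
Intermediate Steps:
s(p) = 5 + p² - 5*p
X = ⅐ (X = 3/21 = 3*(1/21) = ⅐ ≈ 0.14286)
(((-4 + s(5))*0)*X)*15 = (((-4 + (5 + 5² - 5*5))*0)*(⅐))*15 = (((-4 + (5 + 25 - 25))*0)*(⅐))*15 = (((-4 + 5)*0)*(⅐))*15 = ((1*0)*(⅐))*15 = (0*(⅐))*15 = 0*15 = 0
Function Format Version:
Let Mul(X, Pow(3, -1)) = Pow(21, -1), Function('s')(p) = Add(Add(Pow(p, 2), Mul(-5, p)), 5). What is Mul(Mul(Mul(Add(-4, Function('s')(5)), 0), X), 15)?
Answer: 0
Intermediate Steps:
Function('s')(p) = Add(5, Pow(p, 2), Mul(-5, p))
X = Rational(1, 7) (X = Mul(3, Pow(21, -1)) = Mul(3, Rational(1, 21)) = Rational(1, 7) ≈ 0.14286)
Mul(Mul(Mul(Add(-4, Function('s')(5)), 0), X), 15) = Mul(Mul(Mul(Add(-4, Add(5, Pow(5, 2), Mul(-5, 5))), 0), Rational(1, 7)), 15) = Mul(Mul(Mul(Add(-4, Add(5, 25, -25)), 0), Rational(1, 7)), 15) = Mul(Mul(Mul(Add(-4, 5), 0), Rational(1, 7)), 15) = Mul(Mul(Mul(1, 0), Rational(1, 7)), 15) = Mul(Mul(0, Rational(1, 7)), 15) = Mul(0, 15) = 0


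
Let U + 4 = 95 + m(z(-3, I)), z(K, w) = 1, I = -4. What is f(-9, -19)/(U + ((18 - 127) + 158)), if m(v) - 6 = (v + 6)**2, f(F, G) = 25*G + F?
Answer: -484/195 ≈ -2.4821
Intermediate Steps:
f(F, G) = F + 25*G
m(v) = 6 + (6 + v)**2 (m(v) = 6 + (v + 6)**2 = 6 + (6 + v)**2)
U = 146 (U = -4 + (95 + (6 + (6 + 1)**2)) = -4 + (95 + (6 + 7**2)) = -4 + (95 + (6 + 49)) = -4 + (95 + 55) = -4 + 150 = 146)
f(-9, -19)/(U + ((18 - 127) + 158)) = (-9 + 25*(-19))/(146 + ((18 - 127) + 158)) = (-9 - 475)/(146 + (-109 + 158)) = -484/(146 + 49) = -484/195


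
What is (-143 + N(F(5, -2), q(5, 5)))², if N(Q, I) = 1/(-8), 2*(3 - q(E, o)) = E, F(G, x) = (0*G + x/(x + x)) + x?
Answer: 1311025/64 ≈ 20485.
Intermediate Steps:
F(G, x) = ½ + x (F(G, x) = (0 + x/((2*x))) + x = (0 + (1/(2*x))*x) + x = (0 + ½) + x = ½ + x)
q(E, o) = 3 - E/2
N(Q, I) = -⅛
(-143 + N(F(5, -2), q(5, 5)))² = (-143 - ⅛)² = (-1145/8)² = 1311025/64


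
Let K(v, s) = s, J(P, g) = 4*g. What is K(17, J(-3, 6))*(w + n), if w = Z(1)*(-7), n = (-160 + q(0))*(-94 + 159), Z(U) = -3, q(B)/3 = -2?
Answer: -258456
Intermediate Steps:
q(B) = -6 (q(B) = 3*(-2) = -6)
n = -10790 (n = (-160 - 6)*(-94 + 159) = -166*65 = -10790)
w = 21 (w = -3*(-7) = 21)
K(17, J(-3, 6))*(w + n) = (4*6)*(21 - 10790) = 24*(-10769) = -258456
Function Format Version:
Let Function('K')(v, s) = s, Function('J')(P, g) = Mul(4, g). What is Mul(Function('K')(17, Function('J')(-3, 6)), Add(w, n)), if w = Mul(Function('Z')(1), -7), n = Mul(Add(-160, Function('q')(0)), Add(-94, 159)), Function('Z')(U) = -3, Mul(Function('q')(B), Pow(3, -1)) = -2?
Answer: -258456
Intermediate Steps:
Function('q')(B) = -6 (Function('q')(B) = Mul(3, -2) = -6)
n = -10790 (n = Mul(Add(-160, -6), Add(-94, 159)) = Mul(-166, 65) = -10790)
w = 21 (w = Mul(-3, -7) = 21)
Mul(Function('K')(17, Function('J')(-3, 6)), Add(w, n)) = Mul(Mul(4, 6), Add(21, -10790)) = Mul(24, -10769) = -258456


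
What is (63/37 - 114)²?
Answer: 17264025/1369 ≈ 12611.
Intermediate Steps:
(63/37 - 114)² = (-4155/37)² = 17264025/1369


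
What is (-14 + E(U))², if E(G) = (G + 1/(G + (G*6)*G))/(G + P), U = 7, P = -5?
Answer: 9985600/90601 ≈ 110.22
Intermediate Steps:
E(G) = (G + 1/(G + 6*G²))/(-5 + G) (E(G) = (G + 1/(G + (G*6)*G))/(G - 5) = (G + 1/(G + (6*G)*G))/(-5 + G) = (G + 1/(G + 6*G²))/(-5 + G))
(-14 + E(U))² = (-14 + (1 + 7² + 6*7³)/(7*(-5 - 29*7 + 6*7²)))² = (-14 + (1 + 49 + 6*343)/(7*(-5 - 203 + 6*49)))² = (-14 + (1 + 49 + 2058)/(7*(-5 - 203 + 294)))² = (-14 + (⅐)*2108/86)² = (-14 + (⅐)*(1/86)*2108)² = (-14 + 1054/301)² = (-3160/301)² = 9985600/90601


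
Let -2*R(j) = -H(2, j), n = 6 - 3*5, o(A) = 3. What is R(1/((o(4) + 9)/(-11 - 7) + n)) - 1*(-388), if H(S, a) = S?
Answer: 389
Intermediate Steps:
n = -9 (n = 6 - 15 = -9)
R(j) = 1 (R(j) = -(-1)*2/2 = -½*(-2) = 1)
R(1/((o(4) + 9)/(-11 - 7) + n)) - 1*(-388) = 1 - 1*(-388) = 1 + 388 = 389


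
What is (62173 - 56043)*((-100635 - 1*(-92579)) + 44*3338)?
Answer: 850942080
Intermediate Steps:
(62173 - 56043)*((-100635 - 1*(-92579)) + 44*3338) = 6130*((-100635 + 92579) + 146872) = 6130*(-8056 + 146872) = 6130*138816 = 850942080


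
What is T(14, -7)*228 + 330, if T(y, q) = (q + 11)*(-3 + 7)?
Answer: 3978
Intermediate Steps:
T(y, q) = 44 + 4*q (T(y, q) = (11 + q)*4 = 44 + 4*q)
T(14, -7)*228 + 330 = (44 + 4*(-7))*228 + 330 = (44 - 28)*228 + 330 = 16*228 + 330 = 3648 + 330 = 3978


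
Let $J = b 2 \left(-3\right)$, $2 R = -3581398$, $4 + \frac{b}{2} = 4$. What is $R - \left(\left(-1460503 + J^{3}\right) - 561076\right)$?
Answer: $230880$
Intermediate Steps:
$b = 0$ ($b = -8 + 2 \cdot 4 = -8 + 8 = 0$)
$R = -1790699$ ($R = \frac{1}{2} \left(-3581398\right) = -1790699$)
$J = 0$ ($J = 0 \cdot 2 \left(-3\right) = 0 \left(-3\right) = 0$)
$R - \left(\left(-1460503 + J^{3}\right) - 561076\right) = -1790699 - \left(\left(-1460503 + 0^{3}\right) - 561076\right) = -1790699 - \left(\left(-1460503 + 0\right) - 561076\right) = -1790699 - \left(-1460503 - 561076\right) = -1790699 - -2021579 = -1790699 + 2021579 = 230880$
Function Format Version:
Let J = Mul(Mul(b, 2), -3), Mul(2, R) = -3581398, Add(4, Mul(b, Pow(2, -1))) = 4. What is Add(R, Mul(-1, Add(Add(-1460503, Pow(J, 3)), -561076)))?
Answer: 230880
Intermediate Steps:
b = 0 (b = Add(-8, Mul(2, 4)) = Add(-8, 8) = 0)
R = -1790699 (R = Mul(Rational(1, 2), -3581398) = -1790699)
J = 0 (J = Mul(Mul(0, 2), -3) = Mul(0, -3) = 0)
Add(R, Mul(-1, Add(Add(-1460503, Pow(J, 3)), -561076))) = Add(-1790699, Mul(-1, Add(Add(-1460503, Pow(0, 3)), -561076))) = Add(-1790699, Mul(-1, Add(Add(-1460503, 0), -561076))) = Add(-1790699, Mul(-1, Add(-1460503, -561076))) = Add(-1790699, Mul(-1, -2021579)) = Add(-1790699, 2021579) = 230880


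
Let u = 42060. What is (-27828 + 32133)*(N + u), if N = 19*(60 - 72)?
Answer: 180086760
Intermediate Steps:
N = -228 (N = 19*(-12) = -228)
(-27828 + 32133)*(N + u) = (-27828 + 32133)*(-228 + 42060) = 4305*41832 = 180086760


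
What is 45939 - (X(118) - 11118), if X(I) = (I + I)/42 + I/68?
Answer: 40733447/714 ≈ 57050.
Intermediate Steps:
X(I) = 89*I/1428 (X(I) = (2*I)*(1/42) + I*(1/68) = I/21 + I/68 = 89*I/1428)
45939 - (X(118) - 11118) = 45939 - ((89/1428)*118 - 11118) = 45939 - (5251/714 - 11118) = 45939 - 1*(-7933001/714) = 45939 + 7933001/714 = 40733447/714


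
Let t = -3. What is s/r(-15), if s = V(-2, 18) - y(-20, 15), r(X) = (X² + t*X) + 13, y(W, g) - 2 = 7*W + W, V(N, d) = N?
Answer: 156/283 ≈ 0.55124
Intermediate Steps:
y(W, g) = 2 + 8*W (y(W, g) = 2 + (7*W + W) = 2 + 8*W)
r(X) = 13 + X² - 3*X (r(X) = (X² - 3*X) + 13 = 13 + X² - 3*X)
s = 156 (s = -2 - (2 + 8*(-20)) = -2 - (2 - 160) = -2 - 1*(-158) = -2 + 158 = 156)
s/r(-15) = 156/(13 + (-15)² - 3*(-15)) = 156/(13 + 225 + 45) = 156/283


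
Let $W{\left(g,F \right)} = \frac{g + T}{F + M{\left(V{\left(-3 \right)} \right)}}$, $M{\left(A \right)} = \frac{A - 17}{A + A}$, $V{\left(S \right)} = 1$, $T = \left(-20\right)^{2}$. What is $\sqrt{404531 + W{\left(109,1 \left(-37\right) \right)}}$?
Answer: $\frac{\sqrt{91016930}}{15} \approx 636.02$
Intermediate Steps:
$T = 400$
$M{\left(A \right)} = \frac{-17 + A}{2 A}$
$W{\left(g,F \right)} = \frac{400 + g}{-8 + F}$ ($W{\left(g,F \right)} = \frac{g + 400}{F + \frac{-17 + 1}{2 \cdot 1}} = \frac{400 + g}{F + \frac{1}{2} \cdot 1 \left(-16\right)} = \frac{400 + g}{F - 8} = \frac{400 + g}{-8 + F}$)
$\sqrt{404531 + W{\left(109,1 \left(-37\right) \right)}} = \sqrt{404531 + \frac{400 + 109}{-8 + 1 \left(-37\right)}} = \sqrt{404531 + \frac{1}{-8 - 37} \cdot 509} = \sqrt{404531 + \frac{1}{-45} \cdot 509} = \sqrt{404531 - \frac{509}{45}} = \sqrt{\frac{18203386}{45}} = \frac{\sqrt{91016930}}{15}$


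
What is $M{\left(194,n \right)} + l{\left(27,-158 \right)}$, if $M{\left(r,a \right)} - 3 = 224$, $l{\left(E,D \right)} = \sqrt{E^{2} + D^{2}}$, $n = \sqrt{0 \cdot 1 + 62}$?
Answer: $227 + \sqrt{25693} \approx 387.29$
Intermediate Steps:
$n = \sqrt{62}$ ($n = \sqrt{0 + 62} = \sqrt{62} \approx 7.874$)
$l{\left(E,D \right)} = \sqrt{D^{2} + E^{2}}$
$M{\left(r,a \right)} = 227$ ($M{\left(r,a \right)} = 3 + 224 = 227$)
$M{\left(194,n \right)} + l{\left(27,-158 \right)} = 227 + \sqrt{\left(-158\right)^{2} + 27^{2}} = 227 + \sqrt{24964 + 729} = 227 + \sqrt{25693}$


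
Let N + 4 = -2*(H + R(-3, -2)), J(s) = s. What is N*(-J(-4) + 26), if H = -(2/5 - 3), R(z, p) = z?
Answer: -96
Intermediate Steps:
H = 13/5 (H = -(2*(⅕) - 3) = -(⅖ - 3) = -1*(-13/5) = 13/5 ≈ 2.6000)
N = -16/5 (N = -4 - 2*(13/5 - 3) = -4 - 2*(-⅖) = -4 + ⅘ = -16/5 ≈ -3.2000)
N*(-J(-4) + 26) = -16*(-1*(-4) + 26)/5 = -16*(4 + 26)/5 = -16/5*30 = -96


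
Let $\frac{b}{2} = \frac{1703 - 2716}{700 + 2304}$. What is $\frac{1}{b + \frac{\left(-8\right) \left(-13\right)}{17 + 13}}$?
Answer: $\frac{22530}{62909} \approx 0.35814$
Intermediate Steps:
$b = - \frac{1013}{1502}$ ($b = 2 \frac{1703 - 2716}{700 + 2304} = 2 \left(- \frac{1013}{3004}\right) = - \frac{1013}{1502} \approx -0.67443$)
$\frac{1}{b + \frac{\left(-8\right) \left(-13\right)}{17 + 13}} = \frac{1}{- \frac{1013}{1502} + \frac{\left(-8\right) \left(-13\right)}{17 + 13}} = \frac{1}{- \frac{1013}{1502} + \frac{104}{30}} = \frac{1}{- \frac{1013}{1502} + 104 \cdot \frac{1}{30}} = \frac{1}{- \frac{1013}{1502} + \frac{52}{15}} = \frac{1}{\frac{62909}{22530}} = \frac{22530}{62909}$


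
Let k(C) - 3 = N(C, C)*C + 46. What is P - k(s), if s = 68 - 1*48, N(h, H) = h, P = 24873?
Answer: 24424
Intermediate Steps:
s = 20 (s = 68 - 48 = 20)
k(C) = 49 + C**2 (k(C) = 3 + (C*C + 46) = 3 + (C**2 + 46) = 3 + (46 + C**2) = 49 + C**2)
P - k(s) = 24873 - (49 + 20**2) = 24873 - (49 + 400) = 24873 - 1*449 = 24873 - 449 = 24424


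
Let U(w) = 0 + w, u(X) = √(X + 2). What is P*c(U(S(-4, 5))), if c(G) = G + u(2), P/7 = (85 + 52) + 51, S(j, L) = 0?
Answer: 2632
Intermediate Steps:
P = 1316 (P = 7*((85 + 52) + 51) = 7*(137 + 51) = 7*188 = 1316)
u(X) = √(2 + X)
U(w) = w
c(G) = 2 + G (c(G) = G + √(2 + 2) = G + √4 = G + 2 = 2 + G)
P*c(U(S(-4, 5))) = 1316*(2 + 0) = 1316*2 = 2632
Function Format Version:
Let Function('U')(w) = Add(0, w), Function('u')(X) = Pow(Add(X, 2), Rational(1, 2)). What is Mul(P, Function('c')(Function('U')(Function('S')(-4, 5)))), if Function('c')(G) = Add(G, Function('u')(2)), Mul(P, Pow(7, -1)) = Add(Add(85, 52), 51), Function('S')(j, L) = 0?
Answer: 2632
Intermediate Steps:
P = 1316 (P = Mul(7, Add(Add(85, 52), 51)) = Mul(7, Add(137, 51)) = Mul(7, 188) = 1316)
Function('u')(X) = Pow(Add(2, X), Rational(1, 2))
Function('U')(w) = w
Function('c')(G) = Add(2, G) (Function('c')(G) = Add(G, Pow(Add(2, 2), Rational(1, 2))) = Add(G, Pow(4, Rational(1, 2))) = Add(G, 2) = Add(2, G))
Mul(P, Function('c')(Function('U')(Function('S')(-4, 5)))) = Mul(1316, Add(2, 0)) = Mul(1316, 2) = 2632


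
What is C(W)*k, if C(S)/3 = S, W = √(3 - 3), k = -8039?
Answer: 0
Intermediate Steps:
W = 0 (W = √0 = 0)
C(S) = 3*S
C(W)*k = (3*0)*(-8039) = 0*(-8039) = 0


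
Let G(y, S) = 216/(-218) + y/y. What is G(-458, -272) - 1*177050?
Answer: -19298449/109 ≈ -1.7705e+5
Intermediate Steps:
G(y, S) = 1/109 (G(y, S) = 216*(-1/218) + 1 = -108/109 + 1 = 1/109)
G(-458, -272) - 1*177050 = 1/109 - 1*177050 = 1/109 - 177050 = -19298449/109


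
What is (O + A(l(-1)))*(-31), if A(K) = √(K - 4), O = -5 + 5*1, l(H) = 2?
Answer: -31*I*√2 ≈ -43.841*I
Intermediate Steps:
O = 0 (O = -5 + 5 = 0)
A(K) = √(-4 + K)
(O + A(l(-1)))*(-31) = (0 + √(-4 + 2))*(-31) = (0 + √(-2))*(-31) = (0 + I*√2)*(-31) = (I*√2)*(-31) = -31*I*√2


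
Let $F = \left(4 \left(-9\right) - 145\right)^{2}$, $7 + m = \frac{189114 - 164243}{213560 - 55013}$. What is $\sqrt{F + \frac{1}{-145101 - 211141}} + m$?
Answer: $- \frac{1084958}{158547} + \frac{\sqrt{4157644865602962}}{356242} \approx 174.16$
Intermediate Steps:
$m = - \frac{1084958}{158547}$ ($m = -7 + \frac{189114 - 164243}{213560 - 55013} = -7 + \frac{24871}{158547} = - \frac{1084958}{158547} \approx -6.8431$)
$F = 32761$ ($F = \left(-36 - 145\right)^{2} = \left(-181\right)^{2} = 32761$)
$\sqrt{F + \frac{1}{-145101 - 211141}} + m = \sqrt{32761 + \frac{1}{-145101 - 211141}} - \frac{1084958}{158547} = \sqrt{32761 + \frac{1}{-356242}} - \frac{1084958}{158547} = \sqrt{32761 - \frac{1}{356242}} - \frac{1084958}{158547} = \sqrt{\frac{11670844161}{356242}} - \frac{1084958}{158547} = \frac{\sqrt{4157644865602962}}{356242} - \frac{1084958}{158547} = - \frac{1084958}{158547} + \frac{\sqrt{4157644865602962}}{356242}$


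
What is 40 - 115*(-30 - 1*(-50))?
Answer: -2260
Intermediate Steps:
40 - 115*(-30 - 1*(-50)) = 40 - 115*(-30 + 50) = 40 - 115*20 = 40 - 2300 = -2260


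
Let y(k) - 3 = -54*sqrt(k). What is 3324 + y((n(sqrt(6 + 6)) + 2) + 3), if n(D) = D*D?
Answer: 3327 - 54*sqrt(17) ≈ 3104.4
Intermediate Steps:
n(D) = D**2
y(k) = 3 - 54*sqrt(k)
3324 + y((n(sqrt(6 + 6)) + 2) + 3) = 3324 + (3 - 54*sqrt(((sqrt(6 + 6))**2 + 2) + 3)) = 3324 + (3 - 54*sqrt(((sqrt(12))**2 + 2) + 3)) = 3324 + (3 - 54*sqrt(((2*sqrt(3))**2 + 2) + 3)) = 3324 + (3 - 54*sqrt((12 + 2) + 3)) = 3324 + (3 - 54*sqrt(14 + 3)) = 3324 + (3 - 54*sqrt(17)) = 3327 - 54*sqrt(17)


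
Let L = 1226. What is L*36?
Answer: 44136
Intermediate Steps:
L*36 = 1226*36 = 44136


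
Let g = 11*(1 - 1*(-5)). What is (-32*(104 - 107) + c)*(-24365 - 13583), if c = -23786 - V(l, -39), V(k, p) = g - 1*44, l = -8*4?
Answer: 899822976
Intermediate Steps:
g = 66 (g = 11*(1 + 5) = 11*6 = 66)
l = -32
V(k, p) = 22 (V(k, p) = 66 - 1*44 = 66 - 44 = 22)
c = -23808 (c = -23786 - 1*22 = -23786 - 22 = -23808)
(-32*(104 - 107) + c)*(-24365 - 13583) = (-32*(104 - 107) - 23808)*(-24365 - 13583) = (-32*(-3) - 23808)*(-37948) = (96 - 23808)*(-37948) = -23712*(-37948) = 899822976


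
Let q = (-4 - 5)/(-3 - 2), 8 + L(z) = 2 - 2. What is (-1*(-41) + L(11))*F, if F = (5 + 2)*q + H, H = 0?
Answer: 2079/5 ≈ 415.80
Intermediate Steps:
L(z) = -8 (L(z) = -8 + (2 - 2) = -8 + 0 = -8)
q = 9/5 (q = -9/(-5) = -9*(-1/5) = 9/5 ≈ 1.8000)
F = 63/5 (F = (5 + 2)*(9/5) + 0 = 7*(9/5) + 0 = 63/5 + 0 = 63/5 ≈ 12.600)
(-1*(-41) + L(11))*F = (-1*(-41) - 8)*(63/5) = (41 - 8)*(63/5) = 33*(63/5) = 2079/5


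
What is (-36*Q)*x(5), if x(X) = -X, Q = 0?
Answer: 0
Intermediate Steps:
(-36*Q)*x(5) = (-36*0)*(-1*5) = -6*0*(-5) = 0*(-5) = 0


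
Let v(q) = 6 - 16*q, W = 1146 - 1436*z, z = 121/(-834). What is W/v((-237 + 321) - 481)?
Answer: 282380/1325643 ≈ 0.21301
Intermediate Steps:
z = -121/834 (z = 121*(-1/834) = -121/834 ≈ -0.14508)
W = 564760/417 (W = 1146 - 1436*(-121/834) = 1146 + 86878/417 = 564760/417 ≈ 1354.3)
W/v((-237 + 321) - 481) = 564760/(417*(6 - 16*((-237 + 321) - 481))) = 564760/(417*(6 - 16*(84 - 481))) = 564760/(417*(6 - 16*(-397))) = 564760/(417*(6 + 6352)) = (564760/417)/6358 = (564760/417)*(1/6358) = 282380/1325643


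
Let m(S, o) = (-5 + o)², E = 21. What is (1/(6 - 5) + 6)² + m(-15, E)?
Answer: 305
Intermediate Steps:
(1/(6 - 5) + 6)² + m(-15, E) = (1/(6 - 5) + 6)² + (-5 + 21)² = (1/1 + 6)² + 16² = (1 + 6)² + 256 = 7² + 256 = 49 + 256 = 305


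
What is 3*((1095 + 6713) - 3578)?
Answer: 12690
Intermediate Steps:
3*((1095 + 6713) - 3578) = 3*(7808 - 3578) = 3*4230 = 12690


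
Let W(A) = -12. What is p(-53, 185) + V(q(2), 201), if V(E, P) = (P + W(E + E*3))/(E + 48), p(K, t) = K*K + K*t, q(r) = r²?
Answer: -363603/52 ≈ -6992.4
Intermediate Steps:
p(K, t) = K² + K*t
V(E, P) = (-12 + P)/(48 + E) (V(E, P) = (P - 12)/(E + 48) = (-12 + P)/(48 + E))
p(-53, 185) + V(q(2), 201) = -53*(-53 + 185) + (-12 + 201)/(48 + 2²) = -53*132 + 189/(48 + 4) = -6996 + 189/52 = -363603/52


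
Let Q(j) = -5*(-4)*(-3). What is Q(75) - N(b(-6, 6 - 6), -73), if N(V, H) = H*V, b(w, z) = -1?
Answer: -133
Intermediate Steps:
Q(j) = -60 (Q(j) = 20*(-3) = -60)
Q(75) - N(b(-6, 6 - 6), -73) = -60 - (-73)*(-1) = -60 - 1*73 = -60 - 73 = -133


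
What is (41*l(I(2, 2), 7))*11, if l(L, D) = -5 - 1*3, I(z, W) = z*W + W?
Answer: -3608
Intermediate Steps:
I(z, W) = W + W*z (I(z, W) = W*z + W = W + W*z)
l(L, D) = -8 (l(L, D) = -5 - 3 = -8)
(41*l(I(2, 2), 7))*11 = (41*(-8))*11 = -328*11 = -3608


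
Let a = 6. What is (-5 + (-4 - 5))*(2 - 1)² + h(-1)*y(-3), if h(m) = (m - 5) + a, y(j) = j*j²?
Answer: -14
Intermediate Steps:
y(j) = j³
h(m) = 1 + m (h(m) = (m - 5) + 6 = (-5 + m) + 6 = 1 + m)
(-5 + (-4 - 5))*(2 - 1)² + h(-1)*y(-3) = (-5 + (-4 - 5))*(2 - 1)² + (1 - 1)*(-3)³ = (-5 - 9)*1² + 0*(-27) = -14*1 + 0 = -14 + 0 = -14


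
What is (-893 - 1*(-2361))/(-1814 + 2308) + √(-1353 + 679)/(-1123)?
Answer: 734/247 - I*√674/1123 ≈ 2.9717 - 0.023118*I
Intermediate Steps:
(-893 - 1*(-2361))/(-1814 + 2308) + √(-1353 + 679)/(-1123) = (-893 + 2361)/494 + √(-674)*(-1/1123) = 1468*(1/494) + (I*√674)*(-1/1123) = 734/247 - I*√674/1123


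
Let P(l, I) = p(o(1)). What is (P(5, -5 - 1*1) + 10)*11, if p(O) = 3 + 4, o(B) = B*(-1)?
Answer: 187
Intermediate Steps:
o(B) = -B
p(O) = 7
P(l, I) = 7
(P(5, -5 - 1*1) + 10)*11 = (7 + 10)*11 = 17*11 = 187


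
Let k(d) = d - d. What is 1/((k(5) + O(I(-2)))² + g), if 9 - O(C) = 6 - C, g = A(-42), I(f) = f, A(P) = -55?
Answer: -1/54 ≈ -0.018519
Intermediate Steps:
g = -55
O(C) = 3 + C (O(C) = 9 - (6 - C) = 9 + (-6 + C) = 3 + C)
k(d) = 0
1/((k(5) + O(I(-2)))² + g) = 1/((0 + (3 - 2))² - 55) = 1/((0 + 1)² - 55) = 1/(1² - 55) = 1/(1 - 55) = 1/(-54) = -1/54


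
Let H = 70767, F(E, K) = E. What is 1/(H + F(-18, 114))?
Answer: 1/70749 ≈ 1.4134e-5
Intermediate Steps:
1/(H + F(-18, 114)) = 1/(70767 - 18) = 1/70749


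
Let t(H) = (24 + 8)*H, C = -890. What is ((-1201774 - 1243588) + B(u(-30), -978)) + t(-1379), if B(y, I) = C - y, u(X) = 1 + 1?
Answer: -2490382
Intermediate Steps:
u(X) = 2
B(y, I) = -890 - y
t(H) = 32*H
((-1201774 - 1243588) + B(u(-30), -978)) + t(-1379) = ((-1201774 - 1243588) + (-890 - 1*2)) + 32*(-1379) = (-2445362 + (-890 - 2)) - 44128 = (-2445362 - 892) - 44128 = -2446254 - 44128 = -2490382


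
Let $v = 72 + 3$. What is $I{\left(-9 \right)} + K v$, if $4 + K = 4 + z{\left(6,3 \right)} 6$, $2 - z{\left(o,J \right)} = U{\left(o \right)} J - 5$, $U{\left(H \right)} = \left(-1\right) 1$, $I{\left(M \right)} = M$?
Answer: $4491$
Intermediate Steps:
$v = 75$
$U{\left(H \right)} = -1$
$z{\left(o,J \right)} = 7 + J$ ($z{\left(o,J \right)} = 2 - \left(- J - 5\right) = 2 - \left(-5 - J\right) = 2 + \left(5 + J\right) = 7 + J$)
$K = 60$ ($K = -4 + \left(4 + \left(7 + 3\right) 6\right) = -4 + \left(4 + 10 \cdot 6\right) = -4 + \left(4 + 60\right) = -4 + 64 = 60$)
$I{\left(-9 \right)} + K v = -9 + 60 \cdot 75 = -9 + 4500 = 4491$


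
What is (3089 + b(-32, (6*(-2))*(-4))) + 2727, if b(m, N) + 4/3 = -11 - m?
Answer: 17507/3 ≈ 5835.7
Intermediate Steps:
b(m, N) = -37/3 - m (b(m, N) = -4/3 + (-11 - m) = -37/3 - m)
(3089 + b(-32, (6*(-2))*(-4))) + 2727 = (3089 + (-37/3 - 1*(-32))) + 2727 = (3089 + (-37/3 + 32)) + 2727 = (3089 + 59/3) + 2727 = 9326/3 + 2727 = 17507/3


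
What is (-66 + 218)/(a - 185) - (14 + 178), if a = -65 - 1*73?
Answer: -3272/17 ≈ -192.47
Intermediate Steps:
a = -138 (a = -65 - 73 = -138)
(-66 + 218)/(a - 185) - (14 + 178) = (-66 + 218)/(-138 - 185) - (14 + 178) = 152/(-323) - 1*192 = 152*(-1/323) - 192 = -8/17 - 192 = -3272/17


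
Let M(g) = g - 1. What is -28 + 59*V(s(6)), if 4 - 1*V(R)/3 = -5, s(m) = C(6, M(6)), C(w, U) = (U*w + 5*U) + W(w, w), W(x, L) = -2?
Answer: 1565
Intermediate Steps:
M(g) = -1 + g
C(w, U) = -2 + 5*U + U*w (C(w, U) = (U*w + 5*U) - 2 = (5*U + U*w) - 2 = -2 + 5*U + U*w)
s(m) = 53 (s(m) = -2 + 5*(-1 + 6) + (-1 + 6)*6 = -2 + 5*5 + 5*6 = -2 + 25 + 30 = 53)
V(R) = 27 (V(R) = 12 - 3*(-5) = 12 + 15 = 27)
-28 + 59*V(s(6)) = -28 + 59*27 = -28 + 1593 = 1565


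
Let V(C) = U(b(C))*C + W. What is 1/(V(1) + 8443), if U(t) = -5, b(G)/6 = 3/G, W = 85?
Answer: 1/8523 ≈ 0.00011733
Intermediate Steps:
b(G) = 18/G (b(G) = 6*(3/G) = 18/G)
V(C) = 85 - 5*C (V(C) = -5*C + 85 = 85 - 5*C)
1/(V(1) + 8443) = 1/((85 - 5*1) + 8443) = 1/((85 - 5) + 8443) = 1/(80 + 8443) = 1/8523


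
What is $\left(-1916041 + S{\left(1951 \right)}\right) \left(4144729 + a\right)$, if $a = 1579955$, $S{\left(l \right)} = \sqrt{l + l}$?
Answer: $-10968729256044 + 5724684 \sqrt{3902} \approx -1.0968 \cdot 10^{13}$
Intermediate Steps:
$S{\left(l \right)} = \sqrt{2} \sqrt{l}$ ($S{\left(l \right)} = \sqrt{2 l} = \sqrt{2} \sqrt{l}$)
$\left(-1916041 + S{\left(1951 \right)}\right) \left(4144729 + a\right) = \left(-1916041 + \sqrt{2} \sqrt{1951}\right) \left(4144729 + 1579955\right) = \left(-1916041 + \sqrt{3902}\right) 5724684 = -10968729256044 + 5724684 \sqrt{3902}$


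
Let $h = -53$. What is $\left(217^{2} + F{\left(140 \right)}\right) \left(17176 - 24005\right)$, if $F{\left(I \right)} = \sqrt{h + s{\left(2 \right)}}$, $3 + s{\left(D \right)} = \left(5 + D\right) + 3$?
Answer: $-321570781 - 6829 i \sqrt{46} \approx -3.2157 \cdot 10^{8} - 46317.0 i$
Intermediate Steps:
$s{\left(D \right)} = 5 + D$ ($s{\left(D \right)} = -3 + \left(\left(5 + D\right) + 3\right) = -3 + \left(8 + D\right) = 5 + D$)
$F{\left(I \right)} = i \sqrt{46}$ ($F{\left(I \right)} = \sqrt{-53 + \left(5 + 2\right)} = \sqrt{-53 + 7} = \sqrt{-46} = i \sqrt{46}$)
$\left(217^{2} + F{\left(140 \right)}\right) \left(17176 - 24005\right) = \left(217^{2} + i \sqrt{46}\right) \left(17176 - 24005\right) = \left(47089 + i \sqrt{46}\right) \left(-6829\right) = -321570781 - 6829 i \sqrt{46}$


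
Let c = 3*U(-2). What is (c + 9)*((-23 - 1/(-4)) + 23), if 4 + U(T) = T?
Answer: -9/4 ≈ -2.2500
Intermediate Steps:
U(T) = -4 + T
c = -18 (c = 3*(-4 - 2) = 3*(-6) = -18)
(c + 9)*((-23 - 1/(-4)) + 23) = (-18 + 9)*((-23 - 1/(-4)) + 23) = -9*((-23 - 1*(-1/4)) + 23) = -9*((-23 + 1/4) + 23) = -9*(-91/4 + 23) = -9*1/4 = -9/4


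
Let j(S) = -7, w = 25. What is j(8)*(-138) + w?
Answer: 991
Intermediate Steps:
j(8)*(-138) + w = -7*(-138) + 25 = 966 + 25 = 991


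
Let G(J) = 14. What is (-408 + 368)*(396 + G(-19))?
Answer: -16400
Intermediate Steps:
(-408 + 368)*(396 + G(-19)) = (-408 + 368)*(396 + 14) = -40*410 = -16400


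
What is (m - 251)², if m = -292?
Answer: 294849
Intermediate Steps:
(m - 251)² = (-292 - 251)² = (-543)² = 294849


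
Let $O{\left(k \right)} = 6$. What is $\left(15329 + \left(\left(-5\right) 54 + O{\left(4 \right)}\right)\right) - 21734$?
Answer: $-6669$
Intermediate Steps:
$\left(15329 + \left(\left(-5\right) 54 + O{\left(4 \right)}\right)\right) - 21734 = \left(15329 + \left(\left(-5\right) 54 + 6\right)\right) - 21734 = \left(15329 + \left(-270 + 6\right)\right) - 21734 = \left(15329 - 264\right) - 21734 = 15065 - 21734 = -6669$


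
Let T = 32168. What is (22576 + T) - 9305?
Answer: 45439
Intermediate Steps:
(22576 + T) - 9305 = (22576 + 32168) - 9305 = 54744 - 9305 = 45439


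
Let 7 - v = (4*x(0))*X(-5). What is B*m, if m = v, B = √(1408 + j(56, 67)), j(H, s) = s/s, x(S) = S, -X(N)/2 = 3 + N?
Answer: 7*√1409 ≈ 262.76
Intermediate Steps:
X(N) = -6 - 2*N (X(N) = -2*(3 + N) = -6 - 2*N)
j(H, s) = 1
B = √1409 (B = √(1408 + 1) = √1409 ≈ 37.537)
v = 7 (v = 7 - 4*0*(-6 - 2*(-5)) = 7 - 0*(-6 + 10) = 7 - 0*4 = 7 - 1*0 = 7 + 0 = 7)
m = 7
B*m = √1409*7 = 7*√1409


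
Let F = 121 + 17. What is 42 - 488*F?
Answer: -67302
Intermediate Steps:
F = 138
42 - 488*F = 42 - 488*138 = 42 - 67344 = -67302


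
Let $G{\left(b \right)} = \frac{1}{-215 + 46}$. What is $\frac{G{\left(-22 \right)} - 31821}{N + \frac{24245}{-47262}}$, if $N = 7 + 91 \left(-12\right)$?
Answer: $\frac{50832644100}{1734058807} \approx 29.314$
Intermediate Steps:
$G{\left(b \right)} = - \frac{1}{169}$ ($G{\left(b \right)} = \frac{1}{-169} = - \frac{1}{169}$)
$N = -1085$ ($N = 7 - 1092 = -1085$)
$\frac{G{\left(-22 \right)} - 31821}{N + \frac{24245}{-47262}} = \frac{- \frac{1}{169} - 31821}{-1085 + \frac{24245}{-47262}} = - \frac{5377750}{169 \left(-1085 + 24245 \left(- \frac{1}{47262}\right)\right)} = - \frac{5377750}{169 \left(-1085 - \frac{24245}{47262}\right)} = - \frac{5377750}{169 \left(- \frac{51303515}{47262}\right)} = \left(- \frac{5377750}{169}\right) \left(- \frac{47262}{51303515}\right) = \frac{50832644100}{1734058807}$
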